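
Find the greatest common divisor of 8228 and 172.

Euclid: 8228 = 47·172 + 144; 172 = 1·144 + 28; 144 = 5·28 + 4; 28 = 7·4 + 0. Last nonzero remainder: 4.

4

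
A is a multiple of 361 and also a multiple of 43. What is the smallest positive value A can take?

gcd first: 361 = 8·43 + 17; 43 = 2·17 + 9; 17 = 1·9 + 8; 9 = 1·8 + 1; 8 = 8·1 + 0 → gcd = 1
lcm = 361·43/gcd = 15523/1 = 15523

15523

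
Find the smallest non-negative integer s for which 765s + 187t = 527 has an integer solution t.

Reduce mod 187: 765s ≡ 527 (mod 187). With g = gcd(765, 187) = 17 dividing 527, divide through: 45s ≡ 31 (mod 11).
Since gcd(45, 11) = 1, s ≡ 31·(45)⁻¹ ≡ 9 (mod 11). Smallest non-negative: 9.

9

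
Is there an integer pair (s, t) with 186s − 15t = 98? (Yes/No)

No

gcd(186, 15): 186 = 12·15 + 6; 15 = 2·6 + 3; 6 = 2·3 + 0 → 3
3 does not divide 98, so a solution does not exist.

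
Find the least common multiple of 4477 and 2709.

gcd first: 4477 = 1·2709 + 1768; 2709 = 1·1768 + 941; 1768 = 1·941 + 827; 941 = 1·827 + 114; 827 = 7·114 + 29; 114 = 3·29 + 27; 29 = 1·27 + 2; 27 = 13·2 + 1; 2 = 2·1 + 0 → gcd = 1
lcm = 4477·2709/gcd = 12128193/1 = 12128193

12128193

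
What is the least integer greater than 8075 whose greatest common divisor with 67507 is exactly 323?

8398

gcd(k, 67507) = 323 forces 323 | k; write k = 323s. Then gcd(323s, 323·209) = 323·gcd(s, 209), so need gcd(s, 209) = 1.
323s > 8075 gives s ≥ 26. The least s ≥ 26 coprime to 209 is 26, so k = 323·26 = 8398.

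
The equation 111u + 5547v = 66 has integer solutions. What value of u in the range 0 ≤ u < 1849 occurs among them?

1100

Euclid: 5547 = 49·111 + 108; 111 = 1·108 + 3; 108 = 36·3 + 0 → gcd = 3; 66 = 3·22.
Back-substitution yields 111·(50) + 5547·(-1) = 3, so one solution is u = 50·22 = 1100, v = -1·22 = -22.
Solutions in u differ by 5547/3 = 1849; the one in [0, 1849) is 1100 mod 1849 = 1100.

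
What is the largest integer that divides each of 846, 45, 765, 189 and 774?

846 = 2 · 3² · 47; 45 = 3² · 5; 765 = 3² · 5 · 17; 189 = 3³ · 7; 774 = 2 · 3² · 43
gcd takes min exponent of each prime: 3² = 9

9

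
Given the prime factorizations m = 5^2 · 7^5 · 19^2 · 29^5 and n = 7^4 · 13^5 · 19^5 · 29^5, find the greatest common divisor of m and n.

17778264018389

min exponent per shared prime: 7^4 · 19^2 · 29^5 = 17778264018389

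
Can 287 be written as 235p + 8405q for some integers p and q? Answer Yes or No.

By Bézout, 235p + 8405q = 287 has integer solutions iff gcd(235, 8405) | 287.
Euclid: 8405 = 35·235 + 180; 235 = 1·180 + 55; 180 = 3·55 + 15; 55 = 3·15 + 10; 15 = 1·10 + 5; 10 = 2·5 + 0. gcd = 5; 287 mod 5 = 2. No.

No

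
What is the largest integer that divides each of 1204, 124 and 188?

1204 = 2² · 7 · 43; 124 = 2² · 31; 188 = 2² · 47
gcd takes min exponent of each prime: 2² = 4

4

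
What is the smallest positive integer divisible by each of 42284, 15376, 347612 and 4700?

367460645200

42284 = 2² · 11 · 31²; 15376 = 2⁴ · 31²; 347612 = 2² · 43² · 47; 4700 = 2² · 5² · 47
lcm takes max exponent of each prime: 2⁴ · 5² · 11 · 31² · 43² · 47 = 367460645200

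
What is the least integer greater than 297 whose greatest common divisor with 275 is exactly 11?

Multiples of 11 above 297: 11·28, 11·29, … . Need the cofactor coprime to 275/11 = 25.
Checking s = 28, 29, … the first with gcd(s, 25) = 1 is s = 28, giving 308.

308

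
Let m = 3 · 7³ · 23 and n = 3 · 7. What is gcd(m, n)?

min exponent per shared prime: 3 · 7 = 21

21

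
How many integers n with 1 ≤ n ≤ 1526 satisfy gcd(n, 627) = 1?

627 = 3·11·19. Inclusion–exclusion on these primes:
1526 − ⌊1526/3⌋ − ⌊1526/11⌋ − ⌊1526/19⌋ + ⌊1526/33⌋ + ⌊1526/57⌋ + ⌊1526/209⌋ − ⌊1526/627⌋ = 877

877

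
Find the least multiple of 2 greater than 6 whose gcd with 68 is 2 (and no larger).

68 = 2·34. Any x with gcd(x, 68) = 2 is a multiple of 2, say 2s, with s coprime to 34.
Need s > 6/2, so s ≥ 4. First s ≥ 4 with gcd(s, 34) = 1 is s = 5. Thus x = 2·5 = 10.

10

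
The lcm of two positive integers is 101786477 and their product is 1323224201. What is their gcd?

13

From gcd × lcm = ab: gcd = 1323224201 / 101786477 = 13.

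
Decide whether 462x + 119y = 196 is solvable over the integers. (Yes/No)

Yes

gcd(462, 119): 462 = 3·119 + 105; 119 = 1·105 + 14; 105 = 7·14 + 7; 14 = 2·7 + 0 → 7
7 divides 196, so a solution exists.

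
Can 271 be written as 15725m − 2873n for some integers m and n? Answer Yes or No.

No

By Bézout, 15725m − 2873n = 271 has integer solutions iff gcd(15725, 2873) | 271.
Euclid: 15725 = 5·2873 + 1360; 2873 = 2·1360 + 153; 1360 = 8·153 + 136; 153 = 1·136 + 17; 136 = 8·17 + 0. gcd = 17; 271 mod 17 = 16. No.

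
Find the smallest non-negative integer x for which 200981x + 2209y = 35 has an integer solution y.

406

Euclid: 200981 = 90·2209 + 2171; 2209 = 1·2171 + 38; 2171 = 57·38 + 5; 38 = 7·5 + 3; 5 = 1·3 + 2; 3 = 1·2 + 1; 2 = 2·1 + 0 → gcd = 1; 35 = 1·35.
Back-substitution yields 200981·(-872) + 2209·(79337) = 1, so one solution is x = -872·35 = -30520, y = 79337·35 = 2776795.
Solutions in x differ by 2209/1 = 2209; the one in [0, 2209) is -30520 mod 2209 = 406.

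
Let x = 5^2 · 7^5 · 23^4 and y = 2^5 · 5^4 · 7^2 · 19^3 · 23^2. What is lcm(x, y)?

645197004902660000

max exponent per prime: 2^5 · 5^4 · 7^5 · 19^3 · 23^4 = 645197004902660000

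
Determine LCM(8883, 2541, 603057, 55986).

8883 = 3³ · 7 · 47; 2541 = 3 · 7 · 11²; 603057 = 3 · 7 · 13 · 47²; 55986 = 2 · 3 · 7 · 31 · 43
lcm takes max exponent of each prime: 2 · 3³ · 7 · 11² · 13 · 31 · 43 · 47² = 1750839708618

1750839708618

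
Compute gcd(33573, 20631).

33573 = 3 · 19² · 31
20631 = 3 · 13 · 23²
Common: 3 = 3

3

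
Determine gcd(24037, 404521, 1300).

gcd(24037, 404521): 404521 = 16·24037 + 19929; 24037 = 1·19929 + 4108; 19929 = 4·4108 + 3497; 4108 = 1·3497 + 611; 3497 = 5·611 + 442; 611 = 1·442 + 169; 442 = 2·169 + 104; 169 = 1·104 + 65; 104 = 1·65 + 39; 65 = 1·39 + 26; 39 = 1·26 + 13; 26 = 2·13 + 0 → 13
gcd(13, 1300): 1300 = 100·13 + 0 → 13

13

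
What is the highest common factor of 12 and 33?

3

Euclid: 33 = 2·12 + 9; 12 = 1·9 + 3; 9 = 3·3 + 0. Last nonzero remainder: 3.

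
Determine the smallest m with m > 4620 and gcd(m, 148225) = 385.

148225 = 385·385. Any m with gcd(m, 148225) = 385 is a multiple of 385, say 385s, with s coprime to 385.
Need s > 4620/385, so s ≥ 13. First s ≥ 13 with gcd(s, 385) = 1 is s = 13. Thus m = 385·13 = 5005.

5005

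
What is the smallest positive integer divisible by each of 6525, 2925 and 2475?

933075

6525 = 3² · 5² · 29; 2925 = 3² · 5² · 13; 2475 = 3² · 5² · 11
lcm takes max exponent of each prime: 3² · 5² · 11 · 13 · 29 = 933075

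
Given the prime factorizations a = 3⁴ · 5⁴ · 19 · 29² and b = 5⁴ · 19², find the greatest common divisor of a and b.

11875

min exponent per shared prime: 5⁴ · 19 = 11875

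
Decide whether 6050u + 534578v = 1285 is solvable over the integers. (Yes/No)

By Bézout, 6050u + 534578v = 1285 has integer solutions iff gcd(6050, 534578) | 1285.
Euclid: 534578 = 88·6050 + 2178; 6050 = 2·2178 + 1694; 2178 = 1·1694 + 484; 1694 = 3·484 + 242; 484 = 2·242 + 0. gcd = 242; 1285 mod 242 = 75. No.

No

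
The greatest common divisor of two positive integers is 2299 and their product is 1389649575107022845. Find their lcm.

For any two positive integers, gcd × lcm equals their product. Hence lcm = 1389649575107022845 / 2299 = 604458275383655.

604458275383655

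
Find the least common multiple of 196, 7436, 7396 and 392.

196 = 2² · 7²; 7436 = 2² · 11 · 13²; 7396 = 2² · 43²; 392 = 2³ · 7²
lcm takes max exponent of each prime: 2³ · 7² · 11 · 13² · 43² = 1347418072

1347418072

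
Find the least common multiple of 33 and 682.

gcd first: 682 = 20·33 + 22; 33 = 1·22 + 11; 22 = 2·11 + 0 → gcd = 11
lcm = 33·682/gcd = 22506/11 = 2046

2046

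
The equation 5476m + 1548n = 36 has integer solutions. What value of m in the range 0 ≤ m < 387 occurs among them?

Reduce mod 1548: 5476m ≡ 36 (mod 1548). With g = gcd(5476, 1548) = 4 dividing 36, divide through: 1369m ≡ 9 (mod 387).
Since gcd(1369, 387) = 1, m ≡ 9·(1369)⁻¹ ≡ 54 (mod 387). Smallest non-negative: 54.

54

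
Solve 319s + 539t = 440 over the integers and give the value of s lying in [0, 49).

gcd(319, 539) = 11 (Euclid: 539 = 1·319 + 220; 319 = 1·220 + 99; 220 = 2·99 + 22; 99 = 4·22 + 11; 22 = 2·11 + 0), and 11 | 440.
Extended Euclid: 319·(22) + 539·(-13) = 11. Scale by 40: s₀ = 880.
General solution s = s₀ + 49k; reducing mod 49 gives s = 47 (and t = -27).

47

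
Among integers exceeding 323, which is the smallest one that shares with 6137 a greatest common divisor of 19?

Multiples of 19 above 323: 19·18, 19·19, … . Need the cofactor coprime to 6137/19 = 323.
Checking s = 18, 19, … the first with gcd(s, 323) = 1 is s = 18, giving 342.

342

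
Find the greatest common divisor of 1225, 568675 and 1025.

25

1225 = 5² · 7²; 568675 = 5² · 23² · 43; 1025 = 5² · 41
gcd takes min exponent of each prime: 5² = 25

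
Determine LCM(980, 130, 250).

980 = 2² · 5 · 7²; 130 = 2 · 5 · 13; 250 = 2 · 5³
lcm takes max exponent of each prime: 2² · 5³ · 7² · 13 = 318500

318500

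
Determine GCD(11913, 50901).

11913 = 3 · 11 · 19²
50901 = 3 · 19² · 47
Common: 3 · 19² = 1083

1083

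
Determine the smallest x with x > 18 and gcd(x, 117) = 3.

21

Multiples of 3 above 18: 3·7, 3·8, … . Need the cofactor coprime to 117/3 = 39.
Checking s = 7, 8, … the first with gcd(s, 39) = 1 is s = 7, giving 21.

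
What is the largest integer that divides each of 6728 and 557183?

Euclid: 557183 = 82·6728 + 5487; 6728 = 1·5487 + 1241; 5487 = 4·1241 + 523; 1241 = 2·523 + 195; 523 = 2·195 + 133; 195 = 1·133 + 62; 133 = 2·62 + 9; 62 = 6·9 + 8; 9 = 1·8 + 1; 8 = 8·1 + 0. Last nonzero remainder: 1.

1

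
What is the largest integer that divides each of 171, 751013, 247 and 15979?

gcd(171, 751013): 751013 = 4391·171 + 152; 171 = 1·152 + 19; 152 = 8·19 + 0 → 19
gcd(19, 247): 247 = 13·19 + 0 → 19
gcd(19, 15979): 15979 = 841·19 + 0 → 19

19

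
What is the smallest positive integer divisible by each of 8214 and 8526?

11672094

gcd first: 8526 = 1·8214 + 312; 8214 = 26·312 + 102; 312 = 3·102 + 6; 102 = 17·6 + 0 → gcd = 6
lcm = 8214·8526/gcd = 70032564/6 = 11672094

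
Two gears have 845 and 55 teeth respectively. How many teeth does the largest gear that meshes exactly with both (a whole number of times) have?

5

Euclid: 845 = 15·55 + 20; 55 = 2·20 + 15; 20 = 1·15 + 5; 15 = 3·5 + 0. Last nonzero remainder: 5.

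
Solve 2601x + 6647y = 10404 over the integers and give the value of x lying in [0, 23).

Reduce mod 6647: 2601x ≡ 10404 (mod 6647). With g = gcd(2601, 6647) = 289 dividing 10404, divide through: 9x ≡ 36 (mod 23).
Since gcd(9, 23) = 1, x ≡ 36·(9)⁻¹ ≡ 4 (mod 23). Smallest non-negative: 4.

4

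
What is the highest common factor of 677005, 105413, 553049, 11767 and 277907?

7

gcd(677005, 105413): 677005 = 6·105413 + 44527; 105413 = 2·44527 + 16359; 44527 = 2·16359 + 11809; 16359 = 1·11809 + 4550; 11809 = 2·4550 + 2709; 4550 = 1·2709 + 1841; 2709 = 1·1841 + 868; 1841 = 2·868 + 105; 868 = 8·105 + 28; 105 = 3·28 + 21; 28 = 1·21 + 7; 21 = 3·7 + 0 → 7
gcd(7, 553049): 553049 = 79007·7 + 0 → 7
gcd(7, 11767): 11767 = 1681·7 + 0 → 7
gcd(7, 277907): 277907 = 39701·7 + 0 → 7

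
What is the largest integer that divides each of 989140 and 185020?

Euclid: 989140 = 5·185020 + 64040; 185020 = 2·64040 + 56940; 64040 = 1·56940 + 7100; 56940 = 8·7100 + 140; 7100 = 50·140 + 100; 140 = 1·100 + 40; 100 = 2·40 + 20; 40 = 2·20 + 0. Last nonzero remainder: 20.

20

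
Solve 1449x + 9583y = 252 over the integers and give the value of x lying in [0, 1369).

gcd(1449, 9583) = 7 (Euclid: 9583 = 6·1449 + 889; 1449 = 1·889 + 560; 889 = 1·560 + 329; 560 = 1·329 + 231; 329 = 1·231 + 98; 231 = 2·98 + 35; 98 = 2·35 + 28; 35 = 1·28 + 7; 28 = 4·7 + 0), and 7 | 252.
Extended Euclid: 1449·(291) + 9583·(-44) = 7. Scale by 36: x₀ = 10476.
General solution x = x₀ + 1369t; reducing mod 1369 gives x = 893 (and y = -135).

893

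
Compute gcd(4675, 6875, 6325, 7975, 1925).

275

gcd(4675, 6875): 6875 = 1·4675 + 2200; 4675 = 2·2200 + 275; 2200 = 8·275 + 0 → 275
gcd(275, 6325): 6325 = 23·275 + 0 → 275
gcd(275, 7975): 7975 = 29·275 + 0 → 275
gcd(275, 1925): 1925 = 7·275 + 0 → 275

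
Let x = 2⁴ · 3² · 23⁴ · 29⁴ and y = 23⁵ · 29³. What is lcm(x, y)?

655531648327152

max exponent per prime: 2⁴ · 3² · 23⁵ · 29⁴ = 655531648327152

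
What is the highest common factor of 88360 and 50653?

1

88360 = 2³ · 5 · 47²
50653 = 37³
Common: 1 = 1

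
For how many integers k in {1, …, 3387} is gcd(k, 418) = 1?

Prime factors of 418: 2, 11, 19. Count integers ≤ 3387 divisible by none of them.
By inclusion–exclusion: 3387 − ⌊3387/2⌋ − ⌊3387/11⌋ − ⌊3387/19⌋ + ⌊3387/22⌋ + ⌊3387/38⌋ + ⌊3387/209⌋ − ⌊3387/418⌋ = 1459.

1459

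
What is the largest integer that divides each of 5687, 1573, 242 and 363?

121

gcd(5687, 1573): 5687 = 3·1573 + 968; 1573 = 1·968 + 605; 968 = 1·605 + 363; 605 = 1·363 + 242; 363 = 1·242 + 121; 242 = 2·121 + 0 → 121
gcd(121, 242): 242 = 2·121 + 0 → 121
gcd(121, 363): 363 = 3·121 + 0 → 121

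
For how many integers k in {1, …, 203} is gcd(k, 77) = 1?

Prime factors of 77: 7, 11. Count integers ≤ 203 divisible by none of them.
By inclusion–exclusion: 203 − ⌊203/7⌋ − ⌊203/11⌋ + ⌊203/77⌋ = 158.

158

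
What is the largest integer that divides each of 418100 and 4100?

100

418100 = 2² · 5² · 37 · 113
4100 = 2² · 5² · 41
Common: 2² · 5² = 100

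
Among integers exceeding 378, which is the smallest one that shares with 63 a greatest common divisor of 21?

399

Multiples of 21 above 378: 21·19, 21·20, … . Need the cofactor coprime to 63/21 = 3.
Checking s = 19, 20, … the first with gcd(s, 3) = 1 is s = 19, giving 399.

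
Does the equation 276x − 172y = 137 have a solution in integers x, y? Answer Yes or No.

No

gcd(276, 172): 276 = 1·172 + 104; 172 = 1·104 + 68; 104 = 1·68 + 36; 68 = 1·36 + 32; 36 = 1·32 + 4; 32 = 8·4 + 0 → 4
4 does not divide 137, so a solution does not exist.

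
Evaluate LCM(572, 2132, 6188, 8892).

477224748

lcm(572, 2132) = 572·2132/gcd = 1219504/52 = 23452
lcm(23452, 6188) = 23452·6188/gcd = 145120976/52 = 2790788
lcm(2790788, 8892) = 2790788·8892/gcd = 24815686896/52 = 477224748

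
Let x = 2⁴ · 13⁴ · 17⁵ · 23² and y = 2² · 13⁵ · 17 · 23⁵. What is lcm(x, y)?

max exponent per prime: 2⁴ · 13⁵ · 17⁵ · 23⁵ = 54290086194353050288

54290086194353050288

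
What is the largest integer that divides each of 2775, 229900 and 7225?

2775 = 3 · 5² · 37; 229900 = 2² · 5² · 11² · 19; 7225 = 5² · 17²
gcd takes min exponent of each prime: 5² = 25

25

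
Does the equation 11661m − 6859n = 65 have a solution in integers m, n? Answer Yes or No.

gcd(11661, 6859): 11661 = 1·6859 + 4802; 6859 = 1·4802 + 2057; 4802 = 2·2057 + 688; 2057 = 2·688 + 681; 688 = 1·681 + 7; 681 = 97·7 + 2; 7 = 3·2 + 1; 2 = 2·1 + 0 → 1
1 divides 65, so a solution exists.

Yes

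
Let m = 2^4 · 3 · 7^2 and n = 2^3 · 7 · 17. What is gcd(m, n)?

min exponent per shared prime: 2^3 · 7 = 56

56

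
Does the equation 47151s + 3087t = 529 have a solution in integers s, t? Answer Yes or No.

No

By Bézout, 47151s + 3087t = 529 has integer solutions iff gcd(47151, 3087) | 529.
Euclid: 47151 = 15·3087 + 846; 3087 = 3·846 + 549; 846 = 1·549 + 297; 549 = 1·297 + 252; 297 = 1·252 + 45; 252 = 5·45 + 27; 45 = 1·27 + 18; 27 = 1·18 + 9; 18 = 2·9 + 0. gcd = 9; 529 mod 9 = 7. No.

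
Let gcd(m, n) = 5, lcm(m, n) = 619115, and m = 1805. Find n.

1715

Using mn = gcd(m,n)·lcm(m,n) = 5·619115 = 3095575, we get n = 3095575/1805 = 1715.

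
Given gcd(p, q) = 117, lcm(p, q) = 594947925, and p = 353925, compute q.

p·q = gcd·lcm = 117·594947925 = 69608907225, so q = 69608907225/353925 = 196677.

196677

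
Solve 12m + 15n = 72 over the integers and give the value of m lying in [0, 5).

1

Reduce mod 15: 12m ≡ 72 (mod 15). With g = gcd(12, 15) = 3 dividing 72, divide through: 4m ≡ 24 (mod 5).
Since gcd(4, 5) = 1, m ≡ 24·(4)⁻¹ ≡ 1 (mod 5). Smallest non-negative: 1.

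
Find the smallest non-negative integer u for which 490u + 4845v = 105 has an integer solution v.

900

Euclid: 4845 = 9·490 + 435; 490 = 1·435 + 55; 435 = 7·55 + 50; 55 = 1·50 + 5; 50 = 10·5 + 0 → gcd = 5; 105 = 5·21.
Back-substitution yields 490·(89) + 4845·(-9) = 5, so one solution is u = 89·21 = 1869, v = -9·21 = -189.
Solutions in u differ by 4845/5 = 969; the one in [0, 969) is 1869 mod 969 = 900.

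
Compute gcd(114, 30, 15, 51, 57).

gcd(114, 30): 114 = 3·30 + 24; 30 = 1·24 + 6; 24 = 4·6 + 0 → 6
gcd(6, 15): 15 = 2·6 + 3; 6 = 2·3 + 0 → 3
gcd(3, 51): 51 = 17·3 + 0 → 3
gcd(3, 57): 57 = 19·3 + 0 → 3

3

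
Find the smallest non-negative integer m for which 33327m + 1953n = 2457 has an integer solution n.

4

gcd(33327, 1953) = 63 (Euclid: 33327 = 17·1953 + 126; 1953 = 15·126 + 63; 126 = 2·63 + 0), and 63 | 2457.
Extended Euclid: 33327·(-15) + 1953·(256) = 63. Scale by 39: m₀ = -585.
General solution m = m₀ + 31t; reducing mod 31 gives m = 4 (and n = -67).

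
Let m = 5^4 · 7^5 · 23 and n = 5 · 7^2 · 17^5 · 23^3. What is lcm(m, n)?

max exponent per prime: 5^4 · 7^5 · 17^5 · 23^3 = 181467281125020625

181467281125020625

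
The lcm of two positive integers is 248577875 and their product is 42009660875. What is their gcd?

gcd·lcm = product, so gcd = 42009660875/248577875 = 169.

169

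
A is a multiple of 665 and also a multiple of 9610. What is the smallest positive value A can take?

1278130

gcd first: 9610 = 14·665 + 300; 665 = 2·300 + 65; 300 = 4·65 + 40; 65 = 1·40 + 25; 40 = 1·25 + 15; 25 = 1·15 + 10; 15 = 1·10 + 5; 10 = 2·5 + 0 → gcd = 5
lcm = 665·9610/gcd = 6390650/5 = 1278130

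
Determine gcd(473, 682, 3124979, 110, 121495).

11

gcd(473, 682): 682 = 1·473 + 209; 473 = 2·209 + 55; 209 = 3·55 + 44; 55 = 1·44 + 11; 44 = 4·11 + 0 → 11
gcd(11, 3124979): 3124979 = 284089·11 + 0 → 11
gcd(11, 110): 110 = 10·11 + 0 → 11
gcd(11, 121495): 121495 = 11045·11 + 0 → 11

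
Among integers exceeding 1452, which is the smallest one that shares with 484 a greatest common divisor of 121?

1573

Multiples of 121 above 1452: 121·13, 121·14, … . Need the cofactor coprime to 484/121 = 4.
Checking s = 13, 14, … the first with gcd(s, 4) = 1 is s = 13, giving 1573.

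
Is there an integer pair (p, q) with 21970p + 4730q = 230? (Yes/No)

Yes

By Bézout, 21970p + 4730q = 230 has integer solutions iff gcd(21970, 4730) | 230.
Euclid: 21970 = 4·4730 + 3050; 4730 = 1·3050 + 1680; 3050 = 1·1680 + 1370; 1680 = 1·1370 + 310; 1370 = 4·310 + 130; 310 = 2·130 + 50; 130 = 2·50 + 30; 50 = 1·30 + 20; 30 = 1·20 + 10; 20 = 2·10 + 0. gcd = 10; 230 mod 10 = 0. Yes.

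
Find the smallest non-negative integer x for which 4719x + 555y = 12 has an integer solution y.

Reduce mod 555: 4719x ≡ 12 (mod 555). With g = gcd(4719, 555) = 3 dividing 12, divide through: 1573x ≡ 4 (mod 185).
Since gcd(1573, 185) = 1, x ≡ 4·(1573)⁻¹ ≡ 8 (mod 185). Smallest non-negative: 8.

8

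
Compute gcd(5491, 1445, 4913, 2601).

gcd(5491, 1445): 5491 = 3·1445 + 1156; 1445 = 1·1156 + 289; 1156 = 4·289 + 0 → 289
gcd(289, 4913): 4913 = 17·289 + 0 → 289
gcd(289, 2601): 2601 = 9·289 + 0 → 289

289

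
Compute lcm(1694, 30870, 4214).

160616610

1694 = 2 · 7 · 11²; 30870 = 2 · 3² · 5 · 7³; 4214 = 2 · 7² · 43
lcm takes max exponent of each prime: 2 · 3² · 5 · 7³ · 11² · 43 = 160616610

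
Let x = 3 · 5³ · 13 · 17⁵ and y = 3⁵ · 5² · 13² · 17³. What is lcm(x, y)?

max exponent per prime: 3⁵ · 5³ · 13² · 17⁵ = 7288658427375

7288658427375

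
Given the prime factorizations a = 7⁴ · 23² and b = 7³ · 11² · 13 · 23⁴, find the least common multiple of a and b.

max exponent per prime: 7⁴ · 11² · 13 · 23⁴ = 1056895933093

1056895933093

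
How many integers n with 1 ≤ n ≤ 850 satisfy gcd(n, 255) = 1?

255 = 3·5·17. Inclusion–exclusion on these primes:
850 − ⌊850/3⌋ − ⌊850/5⌋ − ⌊850/17⌋ + ⌊850/15⌋ + ⌊850/51⌋ + ⌊850/85⌋ − ⌊850/255⌋ = 426

426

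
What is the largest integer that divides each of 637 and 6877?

637 = 7² · 13
6877 = 13 · 23²
Common: 13 = 13

13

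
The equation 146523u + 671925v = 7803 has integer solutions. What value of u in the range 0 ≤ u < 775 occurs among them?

211

gcd(146523, 671925) = 867 (Euclid: 671925 = 4·146523 + 85833; 146523 = 1·85833 + 60690; 85833 = 1·60690 + 25143; 60690 = 2·25143 + 10404; 25143 = 2·10404 + 4335; 10404 = 2·4335 + 1734; 4335 = 2·1734 + 867; 1734 = 2·867 + 0), and 867 | 7803.
Extended Euclid: 146523·(-321) + 671925·(70) = 867. Scale by 9: u₀ = -2889.
General solution u = u₀ + 775t; reducing mod 775 gives u = 211 (and v = -46).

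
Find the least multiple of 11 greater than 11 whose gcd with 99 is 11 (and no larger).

Multiples of 11 above 11: 11·2, 11·3, … . Need the cofactor coprime to 99/11 = 9.
Checking s = 2, 3, … the first with gcd(s, 9) = 1 is s = 2, giving 22.

22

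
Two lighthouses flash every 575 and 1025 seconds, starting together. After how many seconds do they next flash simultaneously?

23575

gcd first: 1025 = 1·575 + 450; 575 = 1·450 + 125; 450 = 3·125 + 75; 125 = 1·75 + 50; 75 = 1·50 + 25; 50 = 2·25 + 0 → gcd = 25
lcm = 575·1025/gcd = 589375/25 = 23575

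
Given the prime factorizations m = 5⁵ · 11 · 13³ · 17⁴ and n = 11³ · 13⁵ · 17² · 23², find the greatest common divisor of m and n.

6984263

min exponent per shared prime: 11 · 13³ · 17² = 6984263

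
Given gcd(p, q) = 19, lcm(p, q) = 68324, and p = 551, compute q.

2356

p·q = gcd·lcm = 19·68324 = 1298156, so q = 1298156/551 = 2356.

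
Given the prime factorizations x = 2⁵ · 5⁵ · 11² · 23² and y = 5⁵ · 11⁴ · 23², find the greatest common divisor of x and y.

200028125

min exponent per shared prime: 5⁵ · 11² · 23² = 200028125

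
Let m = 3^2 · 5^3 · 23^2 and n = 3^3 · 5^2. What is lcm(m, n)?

1785375

max exponent per prime: 3^3 · 5^3 · 23^2 = 1785375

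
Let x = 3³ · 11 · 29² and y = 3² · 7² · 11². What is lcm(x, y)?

134629803

max exponent per prime: 3³ · 7² · 11² · 29² = 134629803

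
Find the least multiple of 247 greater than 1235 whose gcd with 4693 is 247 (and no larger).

Multiples of 247 above 1235: 247·6, 247·7, … . Need the cofactor coprime to 4693/247 = 19.
Checking s = 6, 7, … the first with gcd(s, 19) = 1 is s = 6, giving 1482.

1482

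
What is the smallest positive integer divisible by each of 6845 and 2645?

6845 = 5 · 37²; 2645 = 5 · 23²
max exponents: 5 · 23² · 37² = 3621005

3621005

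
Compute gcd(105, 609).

Euclid: 609 = 5·105 + 84; 105 = 1·84 + 21; 84 = 4·21 + 0. Last nonzero remainder: 21.

21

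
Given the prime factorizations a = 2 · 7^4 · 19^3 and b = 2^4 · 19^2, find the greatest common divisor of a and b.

min exponent per shared prime: 2 · 19^2 = 722

722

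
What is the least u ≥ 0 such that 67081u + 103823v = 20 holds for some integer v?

7929

Euclid: 103823 = 1·67081 + 36742; 67081 = 1·36742 + 30339; 36742 = 1·30339 + 6403; 30339 = 4·6403 + 4727; 6403 = 1·4727 + 1676; 4727 = 2·1676 + 1375; 1676 = 1·1375 + 301; 1375 = 4·301 + 171; 301 = 1·171 + 130; 171 = 1·130 + 41; 130 = 3·41 + 7; 41 = 5·7 + 6; 7 = 1·6 + 1; 6 = 6·1 + 0 → gcd = 1; 20 = 1·20.
Back-substitution yields 67081·(-15177) + 103823·(9806) = 1, so one solution is u = -15177·20 = -303540, v = 9806·20 = 196120.
Solutions in u differ by 103823/1 = 103823; the one in [0, 103823) is -303540 mod 103823 = 7929.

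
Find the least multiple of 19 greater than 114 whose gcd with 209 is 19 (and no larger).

209 = 19·11. Any t with gcd(t, 209) = 19 is a multiple of 19, say 19s, with s coprime to 11.
Need s > 114/19, so s ≥ 7. First s ≥ 7 with gcd(s, 11) = 1 is s = 7. Thus t = 19·7 = 133.

133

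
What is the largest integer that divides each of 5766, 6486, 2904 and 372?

6

gcd(5766, 6486): 6486 = 1·5766 + 720; 5766 = 8·720 + 6; 720 = 120·6 + 0 → 6
gcd(6, 2904): 2904 = 484·6 + 0 → 6
gcd(6, 372): 372 = 62·6 + 0 → 6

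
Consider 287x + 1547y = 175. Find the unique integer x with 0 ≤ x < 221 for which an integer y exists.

6

Euclid: 1547 = 5·287 + 112; 287 = 2·112 + 63; 112 = 1·63 + 49; 63 = 1·49 + 14; 49 = 3·14 + 7; 14 = 2·7 + 0 → gcd = 7; 175 = 7·25.
Back-substitution yields 287·(-97) + 1547·(18) = 7, so one solution is x = -97·25 = -2425, y = 18·25 = 450.
Solutions in x differ by 1547/7 = 221; the one in [0, 221) is -2425 mod 221 = 6.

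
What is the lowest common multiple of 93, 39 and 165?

lcm(93, 39) = 93·39/gcd = 3627/3 = 1209
lcm(1209, 165) = 1209·165/gcd = 199485/3 = 66495

66495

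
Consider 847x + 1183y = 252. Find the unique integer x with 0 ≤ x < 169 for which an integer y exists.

Reduce mod 1183: 847x ≡ 252 (mod 1183). With g = gcd(847, 1183) = 7 dividing 252, divide through: 121x ≡ 36 (mod 169).
Since gcd(121, 169) = 1, x ≡ 36·(121)⁻¹ ≡ 126 (mod 169). Smallest non-negative: 126.

126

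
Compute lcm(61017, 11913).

gcd first: 61017 = 5·11913 + 1452; 11913 = 8·1452 + 297; 1452 = 4·297 + 264; 297 = 1·264 + 33; 264 = 8·33 + 0 → gcd = 33
lcm = 61017·11913/gcd = 726895521/33 = 22027137

22027137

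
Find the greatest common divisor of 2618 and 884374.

34

Euclid: 884374 = 337·2618 + 2108; 2618 = 1·2108 + 510; 2108 = 4·510 + 68; 510 = 7·68 + 34; 68 = 2·34 + 0. Last nonzero remainder: 34.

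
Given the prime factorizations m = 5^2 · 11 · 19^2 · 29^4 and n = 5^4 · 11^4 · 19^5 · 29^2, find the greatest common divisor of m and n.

min exponent per shared prime: 5^2 · 11 · 19^2 · 29^2 = 83490275

83490275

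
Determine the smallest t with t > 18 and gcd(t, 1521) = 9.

Multiples of 9 above 18: 9·3, 9·4, … . Need the cofactor coprime to 1521/9 = 169.
Checking s = 3, 4, … the first with gcd(s, 169) = 1 is s = 3, giving 27.

27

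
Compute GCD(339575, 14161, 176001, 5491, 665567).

289

gcd(339575, 14161): 339575 = 23·14161 + 13872; 14161 = 1·13872 + 289; 13872 = 48·289 + 0 → 289
gcd(289, 176001): 176001 = 609·289 + 0 → 289
gcd(289, 5491): 5491 = 19·289 + 0 → 289
gcd(289, 665567): 665567 = 2303·289 + 0 → 289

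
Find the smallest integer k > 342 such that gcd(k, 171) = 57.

171 = 57·3. Any k with gcd(k, 171) = 57 is a multiple of 57, say 57s, with s coprime to 3.
Need s > 342/57, so s ≥ 7. First s ≥ 7 with gcd(s, 3) = 1 is s = 7. Thus k = 57·7 = 399.

399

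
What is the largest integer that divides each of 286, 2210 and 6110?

26

gcd(286, 2210): 2210 = 7·286 + 208; 286 = 1·208 + 78; 208 = 2·78 + 52; 78 = 1·52 + 26; 52 = 2·26 + 0 → 26
gcd(26, 6110): 6110 = 235·26 + 0 → 26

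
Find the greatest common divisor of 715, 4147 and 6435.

gcd(715, 4147): 4147 = 5·715 + 572; 715 = 1·572 + 143; 572 = 4·143 + 0 → 143
gcd(143, 6435): 6435 = 45·143 + 0 → 143

143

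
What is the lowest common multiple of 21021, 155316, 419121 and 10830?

2525631528420

21021 = 3 · 7² · 11 · 13; 155316 = 2² · 3 · 7 · 43²; 419121 = 3³ · 19² · 43; 10830 = 2 · 3 · 5 · 19²
lcm takes max exponent of each prime: 2² · 3³ · 5 · 7² · 11 · 13 · 19² · 43² = 2525631528420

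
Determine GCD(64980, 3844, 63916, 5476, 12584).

64980 = 2² · 3² · 5 · 19²; 3844 = 2² · 31²; 63916 = 2² · 19 · 29²; 5476 = 2² · 37²; 12584 = 2³ · 11² · 13
gcd takes min exponent of each prime: 2² = 4

4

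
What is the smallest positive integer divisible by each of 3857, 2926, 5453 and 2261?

59143238

3857 = 7 · 19 · 29; 2926 = 2 · 7 · 11 · 19; 5453 = 7 · 19 · 41; 2261 = 7 · 17 · 19
lcm takes max exponent of each prime: 2 · 7 · 11 · 17 · 19 · 29 · 41 = 59143238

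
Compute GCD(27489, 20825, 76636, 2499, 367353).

833

27489 = 3 · 7² · 11 · 17; 20825 = 5² · 7² · 17; 76636 = 2² · 7² · 17 · 23; 2499 = 3 · 7² · 17; 367353 = 3² · 7⁴ · 17
gcd takes min exponent of each prime: 7² · 17 = 833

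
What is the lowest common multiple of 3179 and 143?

41327

gcd first: 3179 = 22·143 + 33; 143 = 4·33 + 11; 33 = 3·11 + 0 → gcd = 11
lcm = 3179·143/gcd = 454597/11 = 41327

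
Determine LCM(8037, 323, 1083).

2595951

8037 = 3² · 19 · 47; 323 = 17 · 19; 1083 = 3 · 19²
lcm takes max exponent of each prime: 3² · 17 · 19² · 47 = 2595951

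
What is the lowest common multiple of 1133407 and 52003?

1133407 = 11² · 17 · 19 · 29; 52003 = 7 · 17 · 19 · 23
max exponents: 7 · 11² · 17 · 19 · 23 · 29 = 182478527

182478527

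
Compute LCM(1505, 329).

70735

1505 = 5 · 7 · 43; 329 = 7 · 47
max exponents: 5 · 7 · 43 · 47 = 70735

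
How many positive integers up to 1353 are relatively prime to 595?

873

Prime factors of 595: 5, 7, 17. Count integers ≤ 1353 divisible by none of them.
By inclusion–exclusion: 1353 − ⌊1353/5⌋ − ⌊1353/7⌋ − ⌊1353/17⌋ + ⌊1353/35⌋ + ⌊1353/85⌋ + ⌊1353/119⌋ − ⌊1353/595⌋ = 873.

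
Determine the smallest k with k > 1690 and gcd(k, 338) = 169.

Multiples of 169 above 1690: 169·11, 169·12, … . Need the cofactor coprime to 338/169 = 2.
Checking s = 11, 12, … the first with gcd(s, 2) = 1 is s = 11, giving 1859.

1859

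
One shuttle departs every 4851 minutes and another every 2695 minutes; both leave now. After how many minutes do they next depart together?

24255

4851 = 3² · 7² · 11; 2695 = 5 · 7² · 11
max exponents: 3² · 5 · 7² · 11 = 24255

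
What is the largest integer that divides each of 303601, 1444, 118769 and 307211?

361

gcd(303601, 1444): 303601 = 210·1444 + 361; 1444 = 4·361 + 0 → 361
gcd(361, 118769): 118769 = 329·361 + 0 → 361
gcd(361, 307211): 307211 = 851·361 + 0 → 361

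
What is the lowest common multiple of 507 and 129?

507 = 3 · 13²; 129 = 3 · 43
max exponents: 3 · 13² · 43 = 21801

21801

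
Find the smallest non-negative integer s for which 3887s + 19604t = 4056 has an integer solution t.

112

Reduce mod 19604: 3887s ≡ 4056 (mod 19604). With g = gcd(3887, 19604) = 169 dividing 4056, divide through: 23s ≡ 24 (mod 116).
Since gcd(23, 116) = 1, s ≡ 24·(23)⁻¹ ≡ 112 (mod 116). Smallest non-negative: 112.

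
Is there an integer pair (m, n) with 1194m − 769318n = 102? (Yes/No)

Yes

By Bézout, 1194m − 769318n = 102 has integer solutions iff gcd(1194, 769318) | 102.
Euclid: 769318 = 644·1194 + 382; 1194 = 3·382 + 48; 382 = 7·48 + 46; 48 = 1·46 + 2; 46 = 23·2 + 0. gcd = 2; 102 mod 2 = 0. Yes.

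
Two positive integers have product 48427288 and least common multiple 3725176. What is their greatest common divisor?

13

From gcd × lcm = pq: gcd = 48427288 / 3725176 = 13.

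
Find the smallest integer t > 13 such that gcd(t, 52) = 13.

39

gcd(t, 52) = 13 forces 13 | t; write t = 13s. Then gcd(13s, 13·4) = 13·gcd(s, 4), so need gcd(s, 4) = 1.
13s > 13 gives s ≥ 2. The least s ≥ 2 coprime to 4 is 3, so t = 13·3 = 39.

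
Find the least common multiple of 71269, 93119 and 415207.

587155429289

lcm(71269, 93119) = 71269·93119/gcd = 6636498011/19 = 349289369
lcm(349289369, 415207) = 349289369·415207/gcd = 145027391034383/247 = 587155429289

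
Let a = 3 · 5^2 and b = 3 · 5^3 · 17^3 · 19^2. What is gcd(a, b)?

min exponent per shared prime: 3 · 5^2 = 75

75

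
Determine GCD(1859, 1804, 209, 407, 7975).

11

1859 = 11 · 13²; 1804 = 2² · 11 · 41; 209 = 11 · 19; 407 = 11 · 37; 7975 = 5² · 11 · 29
gcd takes min exponent of each prime: 11 = 11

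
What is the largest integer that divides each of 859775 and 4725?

175

859775 = 5² · 7 · 17³
4725 = 3³ · 5² · 7
Common: 5² · 7 = 175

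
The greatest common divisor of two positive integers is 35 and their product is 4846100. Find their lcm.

138460

For any two positive integers, gcd × lcm equals their product. Hence lcm = 4846100 / 35 = 138460.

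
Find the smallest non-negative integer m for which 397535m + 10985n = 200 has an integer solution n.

Reduce mod 10985: 397535m ≡ 200 (mod 10985). With g = gcd(397535, 10985) = 5 dividing 200, divide through: 79507m ≡ 40 (mod 2197).
Since gcd(79507, 2197) = 1, m ≡ 40·(79507)⁻¹ ≡ 1403 (mod 2197). Smallest non-negative: 1403.

1403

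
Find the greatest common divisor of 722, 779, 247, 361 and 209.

19

gcd(722, 779): 779 = 1·722 + 57; 722 = 12·57 + 38; 57 = 1·38 + 19; 38 = 2·19 + 0 → 19
gcd(19, 247): 247 = 13·19 + 0 → 19
gcd(19, 361): 361 = 19·19 + 0 → 19
gcd(19, 209): 209 = 11·19 + 0 → 19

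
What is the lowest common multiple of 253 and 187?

4301

gcd first: 253 = 1·187 + 66; 187 = 2·66 + 55; 66 = 1·55 + 11; 55 = 5·11 + 0 → gcd = 11
lcm = 253·187/gcd = 47311/11 = 4301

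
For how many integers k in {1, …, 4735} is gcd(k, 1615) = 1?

Prime factors of 1615: 5, 17, 19. Count integers ≤ 4735 divisible by none of them.
By inclusion–exclusion: 4735 − ⌊4735/5⌋ − ⌊4735/17⌋ − ⌊4735/19⌋ + ⌊4735/85⌋ + ⌊4735/95⌋ + ⌊4735/323⌋ − ⌊4735/1615⌋ = 3377.

3377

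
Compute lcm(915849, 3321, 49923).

624866371569

lcm(915849, 3321) = 915849·3321/gcd = 3041534529/9 = 337948281
lcm(337948281, 49923) = 337948281·49923/gcd = 16871392032363/27 = 624866371569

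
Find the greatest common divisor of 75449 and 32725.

75449 = 11 · 19³
32725 = 5² · 7 · 11 · 17
Common: 11 = 11

11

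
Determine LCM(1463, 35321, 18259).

lcm(1463, 35321) = 1463·35321/gcd = 51674623/209 = 247247
lcm(247247, 18259) = 247247·18259/gcd = 4514482973/19 = 237604367

237604367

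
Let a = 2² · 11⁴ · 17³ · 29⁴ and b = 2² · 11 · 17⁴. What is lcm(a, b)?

3459540419708164

max exponent per prime: 2² · 11⁴ · 17⁴ · 29⁴ = 3459540419708164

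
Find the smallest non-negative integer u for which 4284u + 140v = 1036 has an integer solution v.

gcd(4284, 140) = 28 (Euclid: 4284 = 30·140 + 84; 140 = 1·84 + 56; 84 = 1·56 + 28; 56 = 2·28 + 0), and 28 | 1036.
Extended Euclid: 4284·(2) + 140·(-61) = 28. Scale by 37: u₀ = 74.
General solution u = u₀ + 5t; reducing mod 5 gives u = 4 (and v = -115).

4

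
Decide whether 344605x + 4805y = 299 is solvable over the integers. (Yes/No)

No

By Bézout, 344605x + 4805y = 299 has integer solutions iff gcd(344605, 4805) | 299.
Euclid: 344605 = 71·4805 + 3450; 4805 = 1·3450 + 1355; 3450 = 2·1355 + 740; 1355 = 1·740 + 615; 740 = 1·615 + 125; 615 = 4·125 + 115; 125 = 1·115 + 10; 115 = 11·10 + 5; 10 = 2·5 + 0. gcd = 5; 299 mod 5 = 4. No.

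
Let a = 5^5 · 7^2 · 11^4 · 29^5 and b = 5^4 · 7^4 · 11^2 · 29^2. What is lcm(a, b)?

2253216442981590625

max exponent per prime: 5^5 · 7^4 · 11^4 · 29^5 = 2253216442981590625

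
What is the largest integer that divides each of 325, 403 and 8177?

325 = 5² · 13; 403 = 13 · 31; 8177 = 13 · 17 · 37
gcd takes min exponent of each prime: 13 = 13

13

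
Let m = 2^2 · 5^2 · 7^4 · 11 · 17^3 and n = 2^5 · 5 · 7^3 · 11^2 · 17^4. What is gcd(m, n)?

370734980

min exponent per shared prime: 2^2 · 5 · 7^3 · 11 · 17^3 = 370734980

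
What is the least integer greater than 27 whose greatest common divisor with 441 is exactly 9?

36

441 = 9·49. Any t with gcd(t, 441) = 9 is a multiple of 9, say 9s, with s coprime to 49.
Need s > 27/9, so s ≥ 4. First s ≥ 4 with gcd(s, 49) = 1 is s = 4. Thus t = 9·4 = 36.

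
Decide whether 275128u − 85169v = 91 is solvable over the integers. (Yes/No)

By Bézout, 275128u − 85169v = 91 has integer solutions iff gcd(275128, 85169) | 91.
Euclid: 275128 = 3·85169 + 19621; 85169 = 4·19621 + 6685; 19621 = 2·6685 + 6251; 6685 = 1·6251 + 434; 6251 = 14·434 + 175; 434 = 2·175 + 84; 175 = 2·84 + 7; 84 = 12·7 + 0. gcd = 7; 91 mod 7 = 0. Yes.

Yes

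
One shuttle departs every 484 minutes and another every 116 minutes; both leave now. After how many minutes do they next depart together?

gcd first: 484 = 4·116 + 20; 116 = 5·20 + 16; 20 = 1·16 + 4; 16 = 4·4 + 0 → gcd = 4
lcm = 484·116/gcd = 56144/4 = 14036

14036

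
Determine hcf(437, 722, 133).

19

gcd(437, 722): 722 = 1·437 + 285; 437 = 1·285 + 152; 285 = 1·152 + 133; 152 = 1·133 + 19; 133 = 7·19 + 0 → 19
gcd(19, 133): 133 = 7·19 + 0 → 19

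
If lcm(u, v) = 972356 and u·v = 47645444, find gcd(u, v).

From gcd × lcm = uv: gcd = 47645444 / 972356 = 49.

49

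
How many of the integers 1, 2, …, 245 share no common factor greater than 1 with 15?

Prime factors of 15: 3, 5. Count integers ≤ 245 divisible by none of them.
By inclusion–exclusion: 245 − ⌊245/3⌋ − ⌊245/5⌋ + ⌊245/15⌋ = 131.

131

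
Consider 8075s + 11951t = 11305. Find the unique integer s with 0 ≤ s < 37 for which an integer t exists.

31

Euclid: 11951 = 1·8075 + 3876; 8075 = 2·3876 + 323; 3876 = 12·323 + 0 → gcd = 323; 11305 = 323·35.
Back-substitution yields 8075·(3) + 11951·(-2) = 323, so one solution is s = 3·35 = 105, t = -2·35 = -70.
Solutions in s differ by 11951/323 = 37; the one in [0, 37) is 105 mod 37 = 31.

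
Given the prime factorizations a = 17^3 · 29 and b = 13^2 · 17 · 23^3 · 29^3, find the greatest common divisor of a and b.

min exponent per shared prime: 17 · 29 = 493

493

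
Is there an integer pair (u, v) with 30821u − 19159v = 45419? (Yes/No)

gcd(30821, 19159): 30821 = 1·19159 + 11662; 19159 = 1·11662 + 7497; 11662 = 1·7497 + 4165; 7497 = 1·4165 + 3332; 4165 = 1·3332 + 833; 3332 = 4·833 + 0 → 833
833 does not divide 45419, so a solution does not exist.

No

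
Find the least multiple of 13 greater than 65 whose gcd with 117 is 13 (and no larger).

Multiples of 13 above 65: 13·6, 13·7, … . Need the cofactor coprime to 117/13 = 9.
Checking s = 6, 7, … the first with gcd(s, 9) = 1 is s = 7, giving 91.

91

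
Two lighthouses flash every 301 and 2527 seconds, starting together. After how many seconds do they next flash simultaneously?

108661

gcd first: 2527 = 8·301 + 119; 301 = 2·119 + 63; 119 = 1·63 + 56; 63 = 1·56 + 7; 56 = 8·7 + 0 → gcd = 7
lcm = 301·2527/gcd = 760627/7 = 108661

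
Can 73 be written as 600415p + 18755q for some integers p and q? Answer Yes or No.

No

By Bézout, 600415p + 18755q = 73 has integer solutions iff gcd(600415, 18755) | 73.
Euclid: 600415 = 32·18755 + 255; 18755 = 73·255 + 140; 255 = 1·140 + 115; 140 = 1·115 + 25; 115 = 4·25 + 15; 25 = 1·15 + 10; 15 = 1·10 + 5; 10 = 2·5 + 0. gcd = 5; 73 mod 5 = 3. No.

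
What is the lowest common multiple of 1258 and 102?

gcd first: 1258 = 12·102 + 34; 102 = 3·34 + 0 → gcd = 34
lcm = 1258·102/gcd = 128316/34 = 3774

3774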